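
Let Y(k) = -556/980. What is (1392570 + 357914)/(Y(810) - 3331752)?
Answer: -428868580/816279379 ≈ -0.52539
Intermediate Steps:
Y(k) = -139/245 (Y(k) = -556*1/980 = -139/245)
(1392570 + 357914)/(Y(810) - 3331752) = (1392570 + 357914)/(-139/245 - 3331752) = 1750484/(-816279379/245) = 1750484*(-245/816279379) = -428868580/816279379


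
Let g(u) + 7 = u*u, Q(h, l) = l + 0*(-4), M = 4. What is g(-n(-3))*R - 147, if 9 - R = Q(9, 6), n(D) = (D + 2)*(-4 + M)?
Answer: -168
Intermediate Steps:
n(D) = 0 (n(D) = (D + 2)*(-4 + 4) = (2 + D)*0 = 0)
Q(h, l) = l (Q(h, l) = l + 0 = l)
g(u) = -7 + u² (g(u) = -7 + u*u = -7 + u²)
R = 3 (R = 9 - 1*6 = 9 - 6 = 3)
g(-n(-3))*R - 147 = (-7 + (-1*0)²)*3 - 147 = (-7 + 0²)*3 - 147 = (-7 + 0)*3 - 147 = -7*3 - 147 = -21 - 147 = -168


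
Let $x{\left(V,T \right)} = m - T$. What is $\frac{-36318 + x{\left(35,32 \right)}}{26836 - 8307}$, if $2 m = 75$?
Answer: $- \frac{10375}{5294} \approx -1.9598$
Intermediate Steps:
$m = \frac{75}{2}$ ($m = \frac{1}{2} \cdot 75 = \frac{75}{2} \approx 37.5$)
$x{\left(V,T \right)} = \frac{75}{2} - T$
$\frac{-36318 + x{\left(35,32 \right)}}{26836 - 8307} = \frac{-36318 + \left(\frac{75}{2} - 32\right)}{26836 - 8307} = \frac{-36318 + \left(\frac{75}{2} - 32\right)}{18529} = \left(-36318 + \frac{11}{2}\right) \frac{1}{18529} = \left(- \frac{72625}{2}\right) \frac{1}{18529} = - \frac{10375}{5294}$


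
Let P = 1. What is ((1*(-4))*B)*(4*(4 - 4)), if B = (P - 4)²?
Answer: 0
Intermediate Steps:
B = 9 (B = (1 - 4)² = (-3)² = 9)
((1*(-4))*B)*(4*(4 - 4)) = ((1*(-4))*9)*(4*(4 - 4)) = (-4*9)*(4*0) = -36*0 = 0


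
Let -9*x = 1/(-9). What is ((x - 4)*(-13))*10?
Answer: 41990/81 ≈ 518.39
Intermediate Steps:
x = 1/81 (x = -1/(9*(-9)) = -(-1)/(9*9) = -⅑*(-⅑) = 1/81 ≈ 0.012346)
((x - 4)*(-13))*10 = ((1/81 - 4)*(-13))*10 = -323/81*(-13)*10 = (4199/81)*10 = 41990/81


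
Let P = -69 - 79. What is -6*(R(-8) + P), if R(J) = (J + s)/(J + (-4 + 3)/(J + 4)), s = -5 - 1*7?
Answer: 27048/31 ≈ 872.52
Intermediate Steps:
s = -12 (s = -5 - 7 = -12)
R(J) = (-12 + J)/(J - 1/(4 + J)) (R(J) = (J - 12)/(J + (-4 + 3)/(J + 4)) = (-12 + J)/(J - 1/(4 + J)))
P = -148
-6*(R(-8) + P) = -6*((-48 + (-8)**2 - 8*(-8))/(-1 + (-8)**2 + 4*(-8)) - 148) = -6*((-48 + 64 + 64)/(-1 + 64 - 32) - 148) = -6*(80/31 - 148) = -6*(-4508/31) = 27048/31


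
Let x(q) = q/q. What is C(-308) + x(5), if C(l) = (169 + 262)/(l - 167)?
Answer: 44/475 ≈ 0.092632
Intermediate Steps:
C(l) = 431/(-167 + l)
x(q) = 1
C(-308) + x(5) = 431/(-167 - 308) + 1 = 431/(-475) + 1 = 431*(-1/475) + 1 = -431/475 + 1 = 44/475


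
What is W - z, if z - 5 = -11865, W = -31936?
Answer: -20076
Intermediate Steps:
z = -11860 (z = 5 - 11865 = -11860)
W - z = -31936 - 1*(-11860) = -31936 + 11860 = -20076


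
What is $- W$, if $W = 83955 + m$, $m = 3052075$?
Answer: $-3136030$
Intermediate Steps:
$W = 3136030$ ($W = 83955 + 3052075 = 3136030$)
$- W = \left(-1\right) 3136030 = -3136030$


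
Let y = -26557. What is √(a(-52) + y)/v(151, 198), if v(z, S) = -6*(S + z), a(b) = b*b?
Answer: -I*√23853/2094 ≈ -0.073756*I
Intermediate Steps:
a(b) = b²
v(z, S) = -6*S - 6*z
√(a(-52) + y)/v(151, 198) = √((-52)² - 26557)/(-6*198 - 6*151) = √(2704 - 26557)/(-1188 - 906) = √(-23853)/(-2094) = (I*√23853)*(-1/2094) = -I*√23853/2094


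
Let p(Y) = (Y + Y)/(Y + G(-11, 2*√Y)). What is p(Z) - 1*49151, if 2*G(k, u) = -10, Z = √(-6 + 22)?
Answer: -49159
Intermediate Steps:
Z = 4 (Z = √16 = 4)
G(k, u) = -5 (G(k, u) = (½)*(-10) = -5)
p(Y) = 2*Y/(-5 + Y) (p(Y) = (Y + Y)/(Y - 5) = (2*Y)/(-5 + Y) = 2*Y/(-5 + Y))
p(Z) - 1*49151 = 2*4/(-5 + 4) - 1*49151 = 2*4/(-1) - 49151 = 2*4*(-1) - 49151 = -8 - 49151 = -49159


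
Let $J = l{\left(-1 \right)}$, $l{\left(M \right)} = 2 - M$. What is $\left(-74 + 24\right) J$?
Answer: $-150$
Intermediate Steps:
$J = 3$ ($J = 2 - -1 = 2 + 1 = 3$)
$\left(-74 + 24\right) J = \left(-74 + 24\right) 3 = \left(-50\right) 3 = -150$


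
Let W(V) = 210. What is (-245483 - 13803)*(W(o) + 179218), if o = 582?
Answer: -46523168408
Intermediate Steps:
(-245483 - 13803)*(W(o) + 179218) = (-245483 - 13803)*(210 + 179218) = -259286*179428 = -46523168408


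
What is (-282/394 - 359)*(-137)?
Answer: 9708368/197 ≈ 49281.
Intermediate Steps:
(-282/394 - 359)*(-137) = (-282*1/394 - 359)*(-137) = (-141/197 - 359)*(-137) = -70864/197*(-137) = 9708368/197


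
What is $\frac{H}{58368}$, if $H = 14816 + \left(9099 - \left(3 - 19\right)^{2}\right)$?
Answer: $\frac{23659}{58368} \approx 0.40534$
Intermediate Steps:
$H = 23659$ ($H = 14816 + \left(9099 - \left(-16\right)^{2}\right) = 14816 + \left(9099 - 256\right) = 14816 + 8843 = 23659$)
$\frac{H}{58368} = \frac{23659}{58368}$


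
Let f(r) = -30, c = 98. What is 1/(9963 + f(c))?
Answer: 1/9933 ≈ 0.00010067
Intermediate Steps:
1/(9963 + f(c)) = 1/(9963 - 30) = 1/9933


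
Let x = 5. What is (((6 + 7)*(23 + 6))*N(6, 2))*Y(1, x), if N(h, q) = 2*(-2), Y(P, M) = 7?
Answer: -10556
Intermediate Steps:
N(h, q) = -4
(((6 + 7)*(23 + 6))*N(6, 2))*Y(1, x) = (((6 + 7)*(23 + 6))*(-4))*7 = ((13*29)*(-4))*7 = (377*(-4))*7 = -1508*7 = -10556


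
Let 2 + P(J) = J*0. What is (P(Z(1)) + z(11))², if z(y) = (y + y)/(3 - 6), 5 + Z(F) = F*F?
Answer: 784/9 ≈ 87.111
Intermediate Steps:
Z(F) = -5 + F² (Z(F) = -5 + F*F = -5 + F²)
z(y) = -2*y/3 (z(y) = (2*y)/(-3) = (2*y)*(-⅓) = -2*y/3)
P(J) = -2 (P(J) = -2 + J*0 = -2 + 0 = -2)
(P(Z(1)) + z(11))² = (-2 - ⅔*11)² = (-2 - 22/3)² = (-28/3)² = 784/9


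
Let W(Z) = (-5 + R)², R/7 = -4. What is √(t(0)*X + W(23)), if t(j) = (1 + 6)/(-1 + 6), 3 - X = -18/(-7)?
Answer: 2*√6810/5 ≈ 33.009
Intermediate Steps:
X = 3/7 (X = 3 - (-18)/(-7) = 3 - (-18)*(-1)/7 = 3 - 1*18/7 = 3 - 18/7 = 3/7 ≈ 0.42857)
R = -28 (R = 7*(-4) = -28)
W(Z) = 1089 (W(Z) = (-5 - 28)² = (-33)² = 1089)
t(j) = 7/5
√(t(0)*X + W(23)) = √((7/5)*(3/7) + 1089) = √(⅗ + 1089) = √(5448/5) = 2*√6810/5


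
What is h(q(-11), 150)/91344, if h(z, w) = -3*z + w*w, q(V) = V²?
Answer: 7379/30448 ≈ 0.24235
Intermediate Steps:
h(z, w) = w² - 3*z (h(z, w) = -3*z + w² = w² - 3*z)
h(q(-11), 150)/91344 = (150² - 3*(-11)²)/91344 = (22500 - 3*121)*(1/91344) = (22500 - 363)*(1/91344) = 22137*(1/91344) = 7379/30448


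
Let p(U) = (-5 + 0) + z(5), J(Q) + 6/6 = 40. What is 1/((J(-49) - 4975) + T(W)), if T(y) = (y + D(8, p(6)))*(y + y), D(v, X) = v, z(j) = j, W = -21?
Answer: -1/4390 ≈ -0.00022779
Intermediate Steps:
J(Q) = 39 (J(Q) = -1 + 40 = 39)
p(U) = 0 (p(U) = (-5 + 0) + 5 = -5 + 5 = 0)
T(y) = 2*y*(8 + y) (T(y) = (y + 8)*(y + y) = (8 + y)*(2*y) = 2*y*(8 + y))
1/((J(-49) - 4975) + T(W)) = 1/((39 - 4975) + 2*(-21)*(8 - 21)) = 1/(-4936 + 2*(-21)*(-13)) = 1/(-4936 + 546) = 1/(-4390) = -1/4390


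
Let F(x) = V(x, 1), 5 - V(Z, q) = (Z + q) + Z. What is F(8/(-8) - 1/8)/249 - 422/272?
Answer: -51689/33864 ≈ -1.5264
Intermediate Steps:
V(Z, q) = 5 - q - 2*Z (V(Z, q) = 5 - ((Z + q) + Z) = 5 - (q + 2*Z) = 5 + (-q - 2*Z) = 5 - q - 2*Z)
F(x) = 4 - 2*x (F(x) = 5 - 1*1 - 2*x = 5 - 1 - 2*x = 4 - 2*x)
F(8/(-8) - 1/8)/249 - 422/272 = (4 - 2*(8/(-8) - 1/8))/249 - 422/272 = (4 - 2*(8*(-⅛) - 1*⅛))*(1/249) - 422*1/272 = (4 - 2*(-1 - ⅛))*(1/249) - 211/136 = (4 - 2*(-9/8))*(1/249) - 211/136 = (4 + 9/4)*(1/249) - 211/136 = (25/4)*(1/249) - 211/136 = 25/996 - 211/136 = -51689/33864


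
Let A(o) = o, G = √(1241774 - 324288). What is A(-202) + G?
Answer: -202 + √917486 ≈ 755.85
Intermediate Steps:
G = √917486 ≈ 957.85
A(-202) + G = -202 + √917486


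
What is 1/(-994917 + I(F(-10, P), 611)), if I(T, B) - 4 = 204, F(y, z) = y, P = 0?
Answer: -1/994709 ≈ -1.0053e-6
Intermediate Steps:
I(T, B) = 208 (I(T, B) = 4 + 204 = 208)
1/(-994917 + I(F(-10, P), 611)) = 1/(-994917 + 208) = 1/(-994709) = -1/994709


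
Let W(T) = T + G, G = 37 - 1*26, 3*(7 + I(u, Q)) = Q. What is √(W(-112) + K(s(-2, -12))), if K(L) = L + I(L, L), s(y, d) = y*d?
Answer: 2*I*√19 ≈ 8.7178*I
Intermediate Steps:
I(u, Q) = -7 + Q/3
G = 11 (G = 37 - 26 = 11)
s(y, d) = d*y
W(T) = 11 + T (W(T) = T + 11 = 11 + T)
K(L) = -7 + 4*L/3 (K(L) = L + (-7 + L/3) = -7 + 4*L/3)
√(W(-112) + K(s(-2, -12))) = √((11 - 112) + (-7 + 4*(-12*(-2))/3)) = √(-101 + (-7 + (4/3)*24)) = √(-101 + (-7 + 32)) = √(-101 + 25) = √(-76) = 2*I*√19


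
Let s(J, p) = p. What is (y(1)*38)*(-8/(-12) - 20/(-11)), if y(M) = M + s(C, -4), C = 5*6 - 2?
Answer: -3116/11 ≈ -283.27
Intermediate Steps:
C = 28 (C = 30 - 2 = 28)
y(M) = -4 + M (y(M) = M - 4 = -4 + M)
(y(1)*38)*(-8/(-12) - 20/(-11)) = ((-4 + 1)*38)*(-8/(-12) - 20/(-11)) = (-3*38)*(-8*(-1/12) - 20*(-1/11)) = -114*(2/3 + 20/11) = -114*82/33 = -3116/11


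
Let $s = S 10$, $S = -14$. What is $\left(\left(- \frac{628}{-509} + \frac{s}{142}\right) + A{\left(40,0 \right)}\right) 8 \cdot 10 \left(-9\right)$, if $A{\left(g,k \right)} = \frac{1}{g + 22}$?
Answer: $- \frac{212952600}{1120309} \approx -190.08$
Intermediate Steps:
$s = -140$ ($s = \left(-14\right) 10 = -140$)
$A{\left(g,k \right)} = \frac{1}{22 + g}$
$\left(\left(- \frac{628}{-509} + \frac{s}{142}\right) + A{\left(40,0 \right)}\right) 8 \cdot 10 \left(-9\right) = \left(\left(- \frac{628}{-509} - \frac{140}{142}\right) + \frac{1}{22 + 40}\right) 8 \cdot 10 \left(-9\right) = \left(\left(\left(-628\right) \left(- \frac{1}{509}\right) - \frac{70}{71}\right) + \frac{1}{62}\right) 80 \left(-9\right) = \left(\left(\frac{628}{509} - \frac{70}{71}\right) + \frac{1}{62}\right) \left(-720\right) = \left(\frac{8958}{36139} + \frac{1}{62}\right) \left(-720\right) = \frac{591535}{2240618} \left(-720\right) = - \frac{212952600}{1120309}$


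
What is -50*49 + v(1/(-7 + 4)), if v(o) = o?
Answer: -7351/3 ≈ -2450.3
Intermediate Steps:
-50*49 + v(1/(-7 + 4)) = -50*49 + 1/(-7 + 4) = -2450 + 1/(-3) = -2450 - 1/3 = -7351/3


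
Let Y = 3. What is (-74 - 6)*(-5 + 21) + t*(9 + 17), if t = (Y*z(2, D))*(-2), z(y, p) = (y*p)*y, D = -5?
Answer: 1840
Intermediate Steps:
z(y, p) = p*y² (z(y, p) = (p*y)*y = p*y²)
t = 120 (t = (3*(-5*2²))*(-2) = (3*(-5*4))*(-2) = (3*(-20))*(-2) = -60*(-2) = 120)
(-74 - 6)*(-5 + 21) + t*(9 + 17) = (-74 - 6)*(-5 + 21) + 120*(9 + 17) = -80*16 + 120*26 = -1280 + 3120 = 1840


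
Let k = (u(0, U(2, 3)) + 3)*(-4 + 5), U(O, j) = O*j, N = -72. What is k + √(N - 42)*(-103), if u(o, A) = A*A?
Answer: 39 - 103*I*√114 ≈ 39.0 - 1099.7*I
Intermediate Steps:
u(o, A) = A²
k = 39 (k = ((2*3)² + 3)*(-4 + 5) = (6² + 3)*1 = (36 + 3)*1 = 39*1 = 39)
k + √(N - 42)*(-103) = 39 + √(-72 - 42)*(-103) = 39 + √(-114)*(-103) = 39 + (I*√114)*(-103) = 39 - 103*I*√114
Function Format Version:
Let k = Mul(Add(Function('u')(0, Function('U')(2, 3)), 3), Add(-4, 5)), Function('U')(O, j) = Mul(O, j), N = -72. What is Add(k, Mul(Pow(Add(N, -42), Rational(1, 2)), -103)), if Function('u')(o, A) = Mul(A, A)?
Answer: Add(39, Mul(-103, I, Pow(114, Rational(1, 2)))) ≈ Add(39.000, Mul(-1099.7, I))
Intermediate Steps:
Function('u')(o, A) = Pow(A, 2)
k = 39 (k = Mul(Add(Pow(Mul(2, 3), 2), 3), Add(-4, 5)) = Mul(Add(Pow(6, 2), 3), 1) = Mul(Add(36, 3), 1) = Mul(39, 1) = 39)
Add(k, Mul(Pow(Add(N, -42), Rational(1, 2)), -103)) = Add(39, Mul(Pow(Add(-72, -42), Rational(1, 2)), -103)) = Add(39, Mul(Pow(-114, Rational(1, 2)), -103)) = Add(39, Mul(Mul(I, Pow(114, Rational(1, 2))), -103)) = Add(39, Mul(-103, I, Pow(114, Rational(1, 2))))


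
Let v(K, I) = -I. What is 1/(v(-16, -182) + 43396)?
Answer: 1/43578 ≈ 2.2947e-5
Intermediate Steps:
1/(v(-16, -182) + 43396) = 1/(-1*(-182) + 43396) = 1/(182 + 43396) = 1/43578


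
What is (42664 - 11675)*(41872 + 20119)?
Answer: 1921039099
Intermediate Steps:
(42664 - 11675)*(41872 + 20119) = 30989*61991 = 1921039099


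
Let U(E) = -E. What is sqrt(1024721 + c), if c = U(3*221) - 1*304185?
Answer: sqrt(719873) ≈ 848.45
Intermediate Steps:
c = -304848 (c = -3*221 - 1*304185 = -1*663 - 304185 = -663 - 304185 = -304848)
sqrt(1024721 + c) = sqrt(1024721 - 304848) = sqrt(719873)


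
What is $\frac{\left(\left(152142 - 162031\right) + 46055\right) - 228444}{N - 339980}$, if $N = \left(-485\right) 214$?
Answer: $\frac{96139}{221885} \approx 0.43328$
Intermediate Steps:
$N = -103790$
$\frac{\left(\left(152142 - 162031\right) + 46055\right) - 228444}{N - 339980} = \frac{\left(\left(152142 - 162031\right) + 46055\right) - 228444}{-103790 - 339980} = \frac{\left(-9889 + 46055\right) - 228444}{-443770} = \left(36166 - 228444\right) \left(- \frac{1}{443770}\right) = \left(-192278\right) \left(- \frac{1}{443770}\right) = \frac{96139}{221885}$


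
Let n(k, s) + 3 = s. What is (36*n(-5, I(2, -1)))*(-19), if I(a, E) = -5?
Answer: 5472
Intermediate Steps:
n(k, s) = -3 + s
(36*n(-5, I(2, -1)))*(-19) = (36*(-3 - 5))*(-19) = (36*(-8))*(-19) = -288*(-19) = 5472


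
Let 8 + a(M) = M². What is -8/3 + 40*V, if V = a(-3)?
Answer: 112/3 ≈ 37.333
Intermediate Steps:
a(M) = -8 + M²
V = 1 (V = -8 + (-3)² = -8 + 9 = 1)
-8/3 + 40*V = -8/3 + 40*1 = -8*⅓ + 40 = -8/3 + 40 = 112/3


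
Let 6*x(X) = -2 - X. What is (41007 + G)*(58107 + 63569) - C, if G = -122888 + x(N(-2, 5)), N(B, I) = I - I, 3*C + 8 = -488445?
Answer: -9962830297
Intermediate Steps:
C = -488453/3 (C = -8/3 + (1/3)*(-488445) = -8/3 - 162815 = -488453/3 ≈ -1.6282e+5)
N(B, I) = 0
x(X) = -1/3 - X/6 (x(X) = (-2 - X)/6 = -1/3 - X/6)
G = -368665/3 (G = -122888 + (-1/3 - 1/6*0) = -122888 + (-1/3 + 0) = -122888 - 1/3 = -368665/3 ≈ -1.2289e+5)
(41007 + G)*(58107 + 63569) - C = (41007 - 368665/3)*(58107 + 63569) - 1*(-488453/3) = -245644/3*121676 + 488453/3 = -29888979344/3 + 488453/3 = -9962830297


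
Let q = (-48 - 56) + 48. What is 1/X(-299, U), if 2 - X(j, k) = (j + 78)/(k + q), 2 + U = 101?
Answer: 43/307 ≈ 0.14007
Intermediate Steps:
U = 99 (U = -2 + 101 = 99)
q = -56 (q = -104 + 48 = -56)
X(j, k) = 2 - (78 + j)/(-56 + k) (X(j, k) = 2 - (j + 78)/(k - 56) = 2 - (78 + j)/(-56 + k))
1/X(-299, U) = 1/((-190 - 1*(-299) + 2*99)/(-56 + 99)) = 1/((-190 + 299 + 198)/43) = 1/((1/43)*307) = 1/(307/43) = 43/307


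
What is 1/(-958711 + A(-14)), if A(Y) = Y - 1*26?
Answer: -1/958751 ≈ -1.0430e-6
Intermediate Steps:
A(Y) = -26 + Y (A(Y) = Y - 26 = -26 + Y)
1/(-958711 + A(-14)) = 1/(-958711 + (-26 - 14)) = 1/(-958711 - 40) = 1/(-958751) = -1/958751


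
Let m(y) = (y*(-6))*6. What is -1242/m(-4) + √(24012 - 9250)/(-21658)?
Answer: -69/8 - 11*√122/21658 ≈ -8.6306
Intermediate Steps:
m(y) = -36*y (m(y) = -6*y*6 = -36*y)
-1242/m(-4) + √(24012 - 9250)/(-21658) = -1242/((-36*(-4))) + √(24012 - 9250)/(-21658) = -1242/144 + √14762*(-1/21658) = -1242*1/144 + (11*√122)*(-1/21658) = -69/8 - 11*√122/21658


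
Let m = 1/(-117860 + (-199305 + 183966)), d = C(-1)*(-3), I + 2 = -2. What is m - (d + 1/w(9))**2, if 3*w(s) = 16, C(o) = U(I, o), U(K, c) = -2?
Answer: -1305483655/34098944 ≈ -38.285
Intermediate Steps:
I = -4 (I = -2 - 2 = -4)
C(o) = -2
w(s) = 16/3 (w(s) = (1/3)*16 = 16/3)
d = 6 (d = -2*(-3) = 6)
m = -1/133199 (m = 1/(-117860 - 15339) = 1/(-133199) = -1/133199 ≈ -7.5076e-6)
m - (d + 1/w(9))**2 = -1/133199 - (6 + 1/(16/3))**2 = -1/133199 - (6 + 3/16)**2 = -1/133199 - (99/16)**2 = -1/133199 - 1*9801/256 = -1/133199 - 9801/256 = -1305483655/34098944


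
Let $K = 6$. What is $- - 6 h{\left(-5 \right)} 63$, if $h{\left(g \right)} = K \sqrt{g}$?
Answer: $2268 i \sqrt{5} \approx 5071.4 i$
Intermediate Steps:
$h{\left(g \right)} = 6 \sqrt{g}$
$- - 6 h{\left(-5 \right)} 63 = - - 6 \cdot 6 \sqrt{-5} \cdot 63 = - - 6 \cdot 6 i \sqrt{5} \cdot 63 = - - 36 i \sqrt{5} \cdot 63 = - \left(-2268\right) i \sqrt{5} = 2268 i \sqrt{5}$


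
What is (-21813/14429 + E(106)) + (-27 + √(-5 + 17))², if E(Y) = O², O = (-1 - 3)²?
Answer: 14363900/14429 - 108*√3 ≈ 808.43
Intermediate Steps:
O = 16 (O = (-4)² = 16)
E(Y) = 256 (E(Y) = 16² = 256)
(-21813/14429 + E(106)) + (-27 + √(-5 + 17))² = (-21813/14429 + 256) + (-27 + √(-5 + 17))² = (-21813*1/14429 + 256) + (-27 + √12)² = (-21813/14429 + 256) + (-27 + 2*√3)² = 3672011/14429 + (-27 + 2*√3)²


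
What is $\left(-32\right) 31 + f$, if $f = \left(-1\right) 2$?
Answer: $-994$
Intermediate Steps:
$f = -2$
$\left(-32\right) 31 + f = \left(-32\right) 31 - 2 = -992 - 2 = -994$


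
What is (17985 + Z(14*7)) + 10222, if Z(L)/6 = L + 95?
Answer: 29365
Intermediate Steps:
Z(L) = 570 + 6*L (Z(L) = 6*(L + 95) = 6*(95 + L) = 570 + 6*L)
(17985 + Z(14*7)) + 10222 = (17985 + (570 + 6*(14*7))) + 10222 = (17985 + (570 + 6*98)) + 10222 = (17985 + (570 + 588)) + 10222 = (17985 + 1158) + 10222 = 19143 + 10222 = 29365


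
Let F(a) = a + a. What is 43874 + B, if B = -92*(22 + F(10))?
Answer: 40010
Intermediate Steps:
F(a) = 2*a
B = -3864 (B = -92*(22 + 2*10) = -92*(22 + 20) = -92*42 = -3864)
43874 + B = 43874 - 3864 = 40010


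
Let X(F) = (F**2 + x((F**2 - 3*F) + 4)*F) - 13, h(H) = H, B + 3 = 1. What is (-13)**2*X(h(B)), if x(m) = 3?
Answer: -2535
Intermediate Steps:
B = -2 (B = -3 + 1 = -2)
X(F) = -13 + F**2 + 3*F (X(F) = (F**2 + 3*F) - 13 = -13 + F**2 + 3*F)
(-13)**2*X(h(B)) = (-13)**2*(-13 + (-2)**2 + 3*(-2)) = 169*(-13 + 4 - 6) = 169*(-15) = -2535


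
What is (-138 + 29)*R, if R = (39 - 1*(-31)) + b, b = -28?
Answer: -4578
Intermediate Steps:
R = 42 (R = (39 - 1*(-31)) - 28 = (39 + 31) - 28 = 70 - 28 = 42)
(-138 + 29)*R = (-138 + 29)*42 = -109*42 = -4578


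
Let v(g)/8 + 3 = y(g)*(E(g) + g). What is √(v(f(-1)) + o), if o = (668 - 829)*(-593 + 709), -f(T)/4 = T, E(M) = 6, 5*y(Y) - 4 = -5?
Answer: 2*I*√4679 ≈ 136.81*I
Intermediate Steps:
y(Y) = -⅕ (y(Y) = ⅘ + (⅕)*(-5) = ⅘ - 1 = -⅕)
f(T) = -4*T
v(g) = -168/5 - 8*g/5 (v(g) = -24 + 8*(-(6 + g)/5) = -24 + 8*(-6/5 - g/5) = -24 + (-48/5 - 8*g/5) = -168/5 - 8*g/5)
o = -18676 (o = -161*116 = -18676)
√(v(f(-1)) + o) = √((-168/5 - (-32)*(-1)/5) - 18676) = √((-168/5 - 8/5*4) - 18676) = √((-168/5 - 32/5) - 18676) = √(-40 - 18676) = √(-18716) = 2*I*√4679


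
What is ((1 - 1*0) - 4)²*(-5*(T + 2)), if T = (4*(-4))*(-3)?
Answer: -2250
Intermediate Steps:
T = 48 (T = -16*(-3) = 48)
((1 - 1*0) - 4)²*(-5*(T + 2)) = ((1 - 1*0) - 4)²*(-5*(48 + 2)) = ((1 + 0) - 4)²*(-5*50) = (1 - 4)²*(-250) = (-3)²*(-250) = 9*(-250) = -2250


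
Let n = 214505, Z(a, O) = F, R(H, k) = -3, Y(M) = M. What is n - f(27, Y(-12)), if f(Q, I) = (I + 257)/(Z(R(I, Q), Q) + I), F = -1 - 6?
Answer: 4075840/19 ≈ 2.1452e+5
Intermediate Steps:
F = -7
Z(a, O) = -7
f(Q, I) = (257 + I)/(-7 + I) (f(Q, I) = (I + 257)/(-7 + I) = (257 + I)/(-7 + I))
n - f(27, Y(-12)) = 214505 - (257 - 12)/(-7 - 12) = 214505 - 245/(-19) = 214505 - (-1)*245/19 = 214505 - 1*(-245/19) = 214505 + 245/19 = 4075840/19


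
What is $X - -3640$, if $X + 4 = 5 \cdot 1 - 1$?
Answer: $3640$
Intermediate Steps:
$X = 0$ ($X = -4 + \left(5 \cdot 1 - 1\right) = -4 + \left(5 - 1\right) = -4 + 4 = 0$)
$X - -3640 = 0 - -3640 = 0 + 3640 = 3640$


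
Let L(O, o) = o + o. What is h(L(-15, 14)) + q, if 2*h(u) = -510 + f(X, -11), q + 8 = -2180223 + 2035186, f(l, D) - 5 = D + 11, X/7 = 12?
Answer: -290595/2 ≈ -1.4530e+5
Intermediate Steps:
L(O, o) = 2*o
X = 84 (X = 7*12 = 84)
f(l, D) = 16 + D (f(l, D) = 5 + (D + 11) = 5 + (11 + D) = 16 + D)
q = -145045 (q = -8 + (-2180223 + 2035186) = -8 - 145037 = -145045)
h(u) = -505/2 (h(u) = (-510 + (16 - 11))/2 = (-510 + 5)/2 = (1/2)*(-505) = -505/2)
h(L(-15, 14)) + q = -505/2 - 145045 = -290595/2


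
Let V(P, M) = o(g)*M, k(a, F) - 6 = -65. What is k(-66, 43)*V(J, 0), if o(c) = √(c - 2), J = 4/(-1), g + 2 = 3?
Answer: 0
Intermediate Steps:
g = 1 (g = -2 + 3 = 1)
k(a, F) = -59 (k(a, F) = 6 - 65 = -59)
J = -4 (J = 4*(-1) = -4)
o(c) = √(-2 + c)
V(P, M) = I*M (V(P, M) = √(-2 + 1)*M = √(-1)*M = I*M)
k(-66, 43)*V(J, 0) = -59*I*0 = -59*0 = 0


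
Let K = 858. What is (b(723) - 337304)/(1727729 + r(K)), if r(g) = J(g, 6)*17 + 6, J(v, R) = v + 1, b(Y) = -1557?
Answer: -338861/1742338 ≈ -0.19449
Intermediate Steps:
J(v, R) = 1 + v
r(g) = 23 + 17*g (r(g) = (1 + g)*17 + 6 = (17 + 17*g) + 6 = 23 + 17*g)
(b(723) - 337304)/(1727729 + r(K)) = (-1557 - 337304)/(1727729 + (23 + 17*858)) = -338861/(1727729 + (23 + 14586)) = -338861/(1727729 + 14609) = -338861/1742338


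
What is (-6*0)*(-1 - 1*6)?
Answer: 0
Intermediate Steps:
(-6*0)*(-1 - 1*6) = 0*(-1 - 6) = 0*(-7) = 0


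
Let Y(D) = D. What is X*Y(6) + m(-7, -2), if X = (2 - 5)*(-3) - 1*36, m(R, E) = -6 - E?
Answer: -166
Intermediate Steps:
X = -27 (X = -3*(-3) - 36 = 9 - 36 = -27)
X*Y(6) + m(-7, -2) = -27*6 + (-6 - 1*(-2)) = -162 + (-6 + 2) = -162 - 4 = -166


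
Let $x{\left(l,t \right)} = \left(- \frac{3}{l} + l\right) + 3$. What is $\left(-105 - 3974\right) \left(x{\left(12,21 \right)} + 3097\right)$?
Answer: $- \frac{50771313}{4} \approx -1.2693 \cdot 10^{7}$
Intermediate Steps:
$x{\left(l,t \right)} = 3 + l - \frac{3}{l}$ ($x{\left(l,t \right)} = \left(l - \frac{3}{l}\right) + 3 = 3 + l - \frac{3}{l}$)
$\left(-105 - 3974\right) \left(x{\left(12,21 \right)} + 3097\right) = \left(-105 - 3974\right) \left(\left(3 + 12 - \frac{3}{12}\right) + 3097\right) = - 4079 \left(\left(3 + 12 - \frac{1}{4}\right) + 3097\right) = - 4079 \left(\frac{59}{4} + 3097\right) = \left(-4079\right) \frac{12447}{4} = - \frac{50771313}{4}$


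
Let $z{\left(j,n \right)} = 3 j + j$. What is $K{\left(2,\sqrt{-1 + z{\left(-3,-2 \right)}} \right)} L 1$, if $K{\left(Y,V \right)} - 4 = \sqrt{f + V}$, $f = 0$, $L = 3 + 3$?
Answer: $24 + 6 \sqrt[4]{13} \sqrt{i} \approx 32.056 + 8.056 i$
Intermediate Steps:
$L = 6$
$z{\left(j,n \right)} = 4 j$
$K{\left(Y,V \right)} = 4 + \sqrt{V}$ ($K{\left(Y,V \right)} = 4 + \sqrt{0 + V} = 4 + \sqrt{V}$)
$K{\left(2,\sqrt{-1 + z{\left(-3,-2 \right)}} \right)} L 1 = \left(4 + \sqrt{\sqrt{-1 + 4 \left(-3\right)}}\right) 6 \cdot 1 = \left(4 + \sqrt{\sqrt{-1 - 12}}\right) 6 \cdot 1 = \left(4 + \sqrt{\sqrt{-13}}\right) 6 \cdot 1 = \left(4 + \sqrt{i \sqrt{13}}\right) 6 \cdot 1 = \left(4 + \sqrt[4]{13} \sqrt{i}\right) 6 \cdot 1 = \left(24 + 6 \sqrt[4]{13} \sqrt{i}\right) 1 = 24 + 6 \sqrt[4]{13} \sqrt{i}$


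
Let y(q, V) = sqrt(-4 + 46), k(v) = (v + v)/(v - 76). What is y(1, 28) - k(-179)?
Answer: -358/255 + sqrt(42) ≈ 5.0768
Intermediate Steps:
k(v) = 2*v/(-76 + v) (k(v) = (2*v)/(-76 + v) = 2*v/(-76 + v))
y(q, V) = sqrt(42)
y(1, 28) - k(-179) = sqrt(42) - 2*(-179)/(-76 - 179) = sqrt(42) - 2*(-179)/(-255) = sqrt(42) - 2*(-179)*(-1)/255 = sqrt(42) - 1*358/255 = sqrt(42) - 358/255 = -358/255 + sqrt(42)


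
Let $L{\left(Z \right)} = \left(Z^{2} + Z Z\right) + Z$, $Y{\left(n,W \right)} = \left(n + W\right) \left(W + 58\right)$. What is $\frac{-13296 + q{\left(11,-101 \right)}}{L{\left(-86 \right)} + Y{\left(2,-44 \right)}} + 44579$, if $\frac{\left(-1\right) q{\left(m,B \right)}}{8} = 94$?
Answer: $\frac{314676137}{7059} \approx 44578.0$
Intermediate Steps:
$Y{\left(n,W \right)} = \left(58 + W\right) \left(W + n\right)$ ($Y{\left(n,W \right)} = \left(W + n\right) \left(58 + W\right) = \left(58 + W\right) \left(W + n\right)$)
$q{\left(m,B \right)} = -752$ ($q{\left(m,B \right)} = \left(-8\right) 94 = -752$)
$L{\left(Z \right)} = Z + 2 Z^{2}$ ($L{\left(Z \right)} = \left(Z^{2} + Z^{2}\right) + Z = 2 Z^{2} + Z = Z + 2 Z^{2}$)
$\frac{-13296 + q{\left(11,-101 \right)}}{L{\left(-86 \right)} + Y{\left(2,-44 \right)}} + 44579 = \frac{-13296 - 752}{- 86 \left(1 + 2 \left(-86\right)\right) + \left(\left(-44\right)^{2} + 58 \left(-44\right) + 58 \cdot 2 - 88\right)} + 44579 = - \frac{14048}{- 86 \left(1 - 172\right) + \left(1936 - 2552 + 116 - 88\right)} + 44579 = - \frac{14048}{\left(-86\right) \left(-171\right) - 588} + 44579 = - \frac{14048}{14706 - 588} + 44579 = - \frac{14048}{14118} + 44579 = \left(-14048\right) \frac{1}{14118} + 44579 = - \frac{7024}{7059} + 44579 = \frac{314676137}{7059}$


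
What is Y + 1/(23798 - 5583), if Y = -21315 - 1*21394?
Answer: -777944434/18215 ≈ -42709.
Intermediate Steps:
Y = -42709 (Y = -21315 - 21394 = -42709)
Y + 1/(23798 - 5583) = -42709 + 1/(23798 - 5583) = -42709 + 1/18215 = -777944434/18215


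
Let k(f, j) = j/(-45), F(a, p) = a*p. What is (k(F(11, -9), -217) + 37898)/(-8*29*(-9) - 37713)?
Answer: -1705627/1603125 ≈ -1.0639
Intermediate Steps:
k(f, j) = -j/45 (k(f, j) = j*(-1/45) = -j/45)
(k(F(11, -9), -217) + 37898)/(-8*29*(-9) - 37713) = (-1/45*(-217) + 37898)/(-8*29*(-9) - 37713) = (217/45 + 37898)/(-232*(-9) - 37713) = 1705627/(45*(2088 - 37713)) = (1705627/45)/(-35625) = (1705627/45)*(-1/35625) = -1705627/1603125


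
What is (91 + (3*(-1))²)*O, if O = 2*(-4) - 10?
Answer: -1800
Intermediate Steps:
O = -18 (O = -8 - 10 = -18)
(91 + (3*(-1))²)*O = (91 + (3*(-1))²)*(-18) = (91 + (-3)²)*(-18) = (91 + 9)*(-18) = 100*(-18) = -1800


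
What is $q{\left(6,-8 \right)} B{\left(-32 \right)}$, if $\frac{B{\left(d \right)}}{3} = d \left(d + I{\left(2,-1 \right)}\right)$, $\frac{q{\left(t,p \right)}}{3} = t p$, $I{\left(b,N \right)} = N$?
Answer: $-456192$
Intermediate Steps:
$q{\left(t,p \right)} = 3 p t$ ($q{\left(t,p \right)} = 3 t p = 3 p t$)
$B{\left(d \right)} = 3 d \left(-1 + d\right)$ ($B{\left(d \right)} = 3 d \left(d - 1\right) = 3 d \left(-1 + d\right)$)
$q{\left(6,-8 \right)} B{\left(-32 \right)} = 3 \left(-8\right) 6 \cdot 3 \left(-32\right) \left(-1 - 32\right) = - 144 \cdot 3 \left(-32\right) \left(-33\right) = \left(-144\right) 3168 = -456192$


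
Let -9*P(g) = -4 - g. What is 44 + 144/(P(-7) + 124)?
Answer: 16756/371 ≈ 45.164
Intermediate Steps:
P(g) = 4/9 + g/9 (P(g) = -(-4 - g)/9 = 4/9 + g/9)
44 + 144/(P(-7) + 124) = 44 + 144/((4/9 + (⅑)*(-7)) + 124) = 44 + 144/((4/9 - 7/9) + 124) = 44 + 144/(-⅓ + 124) = 44 + 144/(371/3) = 44 + (3/371)*144 = 44 + 432/371 = 16756/371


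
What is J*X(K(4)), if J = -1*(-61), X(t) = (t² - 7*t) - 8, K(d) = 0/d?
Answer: -488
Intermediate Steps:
K(d) = 0
X(t) = -8 + t² - 7*t
J = 61
J*X(K(4)) = 61*(-8 + 0² - 7*0) = 61*(-8 + 0 + 0) = 61*(-8) = -488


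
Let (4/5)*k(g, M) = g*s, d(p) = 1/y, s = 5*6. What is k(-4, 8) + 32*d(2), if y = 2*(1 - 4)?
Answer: -466/3 ≈ -155.33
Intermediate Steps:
y = -6 (y = 2*(-3) = -6)
s = 30
d(p) = -⅙ (d(p) = 1/(-6) = -⅙)
k(g, M) = 75*g/2 (k(g, M) = 5*(g*30)/4 = 5*(30*g)/4 = 75*g/2)
k(-4, 8) + 32*d(2) = (75/2)*(-4) + 32*(-⅙) = -150 - 16/3 = -466/3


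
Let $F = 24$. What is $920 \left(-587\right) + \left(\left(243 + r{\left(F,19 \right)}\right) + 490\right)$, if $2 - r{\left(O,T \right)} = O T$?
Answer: $-539761$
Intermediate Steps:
$r{\left(O,T \right)} = 2 - O T$
$920 \left(-587\right) + \left(\left(243 + r{\left(F,19 \right)}\right) + 490\right) = 920 \left(-587\right) + \left(\left(243 + \left(2 - 24 \cdot 19\right)\right) + 490\right) = -540040 + \left(\left(243 + \left(2 - 456\right)\right) + 490\right) = -540040 + \left(\left(243 - 454\right) + 490\right) = -540040 + \left(-211 + 490\right) = -540040 + 279 = -539761$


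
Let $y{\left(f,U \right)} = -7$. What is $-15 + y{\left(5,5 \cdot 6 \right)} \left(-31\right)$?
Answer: $202$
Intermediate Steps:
$-15 + y{\left(5,5 \cdot 6 \right)} \left(-31\right) = -15 - -217 = -15 + 217 = 202$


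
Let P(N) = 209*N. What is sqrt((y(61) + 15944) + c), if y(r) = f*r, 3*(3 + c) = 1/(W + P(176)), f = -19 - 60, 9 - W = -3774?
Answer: sqrt(164729425807623)/121701 ≈ 105.46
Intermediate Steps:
W = 3783 (W = 9 - 1*(-3774) = 9 + 3774 = 3783)
f = -79
c = -365102/121701 (c = -3 + 1/(3*(3783 + 209*176)) = -3 + 1/(3*(3783 + 36784)) = -3 + (1/3)/40567 = -3 + (1/3)*(1/40567) = -3 + 1/121701 = -365102/121701 ≈ -3.0000)
y(r) = -79*r
sqrt((y(61) + 15944) + c) = sqrt((-79*61 + 15944) - 365102/121701) = sqrt((-4819 + 15944) - 365102/121701) = sqrt(11125 - 365102/121701) = sqrt(1353558523/121701) = sqrt(164729425807623)/121701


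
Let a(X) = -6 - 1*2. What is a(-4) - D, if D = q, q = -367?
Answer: 359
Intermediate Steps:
a(X) = -8 (a(X) = -6 - 2 = -8)
D = -367
a(-4) - D = -8 - 1*(-367) = -8 + 367 = 359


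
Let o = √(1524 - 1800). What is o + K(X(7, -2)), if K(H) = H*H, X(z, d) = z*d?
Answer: 196 + 2*I*√69 ≈ 196.0 + 16.613*I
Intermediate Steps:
X(z, d) = d*z
K(H) = H²
o = 2*I*√69 (o = √(-276) = 2*I*√69 ≈ 16.613*I)
o + K(X(7, -2)) = 2*I*√69 + (-2*7)² = 2*I*√69 + (-14)² = 2*I*√69 + 196 = 196 + 2*I*√69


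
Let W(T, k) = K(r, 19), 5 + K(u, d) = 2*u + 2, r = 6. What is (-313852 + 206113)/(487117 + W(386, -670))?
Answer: -107739/487126 ≈ -0.22117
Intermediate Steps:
K(u, d) = -3 + 2*u (K(u, d) = -5 + (2*u + 2) = -5 + (2 + 2*u) = -3 + 2*u)
W(T, k) = 9 (W(T, k) = -3 + 2*6 = -3 + 12 = 9)
(-313852 + 206113)/(487117 + W(386, -670)) = (-313852 + 206113)/(487117 + 9) = -107739/487126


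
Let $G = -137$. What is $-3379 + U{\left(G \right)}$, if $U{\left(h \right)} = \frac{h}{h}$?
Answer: $-3378$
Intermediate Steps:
$U{\left(h \right)} = 1$
$-3379 + U{\left(G \right)} = -3379 + 1 = -3378$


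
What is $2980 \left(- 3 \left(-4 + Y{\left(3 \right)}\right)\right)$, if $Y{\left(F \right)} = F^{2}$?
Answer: $-44700$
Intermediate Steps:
$2980 \left(- 3 \left(-4 + Y{\left(3 \right)}\right)\right) = 2980 \left(- 3 \left(-4 + 3^{2}\right)\right) = 2980 \left(- 3 \left(-4 + 9\right)\right) = 2980 \left(\left(-3\right) 5\right) = 2980 \left(-15\right) = -44700$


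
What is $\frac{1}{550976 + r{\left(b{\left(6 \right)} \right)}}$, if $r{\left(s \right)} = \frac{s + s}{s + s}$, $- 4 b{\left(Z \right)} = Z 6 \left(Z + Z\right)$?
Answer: $\frac{1}{550977} \approx 1.815 \cdot 10^{-6}$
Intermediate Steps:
$b{\left(Z \right)} = - 3 Z^{2}$ ($b{\left(Z \right)} = - \frac{Z 6 \left(Z + Z\right)}{4} = - \frac{Z 6 \cdot 2 Z}{4} = - \frac{Z 12 Z}{4} = - \frac{12 Z^{2}}{4} = - 3 Z^{2}$)
$r{\left(s \right)} = 1$ ($r{\left(s \right)} = \frac{2 s}{2 s} = 2 s \frac{1}{2 s} = 1$)
$\frac{1}{550976 + r{\left(b{\left(6 \right)} \right)}} = \frac{1}{550976 + 1} = \frac{1}{550977}$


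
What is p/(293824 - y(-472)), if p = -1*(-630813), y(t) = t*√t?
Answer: 2896062483/1350589016 - 37217967*I*√118/5402356064 ≈ 2.1443 - 0.074836*I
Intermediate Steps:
y(t) = t^(3/2)
p = 630813
p/(293824 - y(-472)) = 630813/(293824 - (-472)^(3/2)) = 630813/(293824 - (-944)*I*√118) = 630813/(293824 + 944*I*√118)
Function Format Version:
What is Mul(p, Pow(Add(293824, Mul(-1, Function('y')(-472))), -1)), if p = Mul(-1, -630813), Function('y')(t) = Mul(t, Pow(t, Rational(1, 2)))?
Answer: Add(Rational(2896062483, 1350589016), Mul(Rational(-37217967, 5402356064), I, Pow(118, Rational(1, 2)))) ≈ Add(2.1443, Mul(-0.074836, I))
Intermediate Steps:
Function('y')(t) = Pow(t, Rational(3, 2))
p = 630813
Mul(p, Pow(Add(293824, Mul(-1, Function('y')(-472))), -1)) = Mul(630813, Pow(Add(293824, Mul(-1, Pow(-472, Rational(3, 2)))), -1)) = Mul(630813, Pow(Add(293824, Mul(-1, Mul(-944, I, Pow(118, Rational(1, 2))))), -1)) = Mul(630813, Pow(Add(293824, Mul(944, I, Pow(118, Rational(1, 2)))), -1))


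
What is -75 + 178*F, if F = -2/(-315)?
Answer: -23269/315 ≈ -73.870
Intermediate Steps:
F = 2/315 (F = -2*(-1/315) = 2/315 ≈ 0.0063492)
-75 + 178*F = -75 + 178*(2/315) = -75 + 356/315 = -23269/315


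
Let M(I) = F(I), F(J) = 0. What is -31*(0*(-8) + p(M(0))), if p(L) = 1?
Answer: -31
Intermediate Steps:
M(I) = 0
-31*(0*(-8) + p(M(0))) = -31*(0*(-8) + 1) = -31*(0 + 1) = -31*1 = -31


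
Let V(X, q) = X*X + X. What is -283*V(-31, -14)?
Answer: -263190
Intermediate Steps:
V(X, q) = X + X² (V(X, q) = X² + X = X + X²)
-283*V(-31, -14) = -(-8773)*(1 - 31) = -(-8773)*(-30) = -283*930 = -263190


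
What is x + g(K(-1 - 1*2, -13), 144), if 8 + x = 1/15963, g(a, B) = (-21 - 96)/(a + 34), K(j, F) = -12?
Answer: -4677137/351186 ≈ -13.318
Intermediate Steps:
g(a, B) = -117/(34 + a)
x = -127703/15963 (x = -8 + 1/15963 = -127703/15963 ≈ -7.9999)
x + g(K(-1 - 1*2, -13), 144) = -127703/15963 - 117/(34 - 12) = -127703/15963 - 117/22 = -4677137/351186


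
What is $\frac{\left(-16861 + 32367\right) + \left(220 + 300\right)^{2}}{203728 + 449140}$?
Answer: $\frac{8409}{19202} \approx 0.43792$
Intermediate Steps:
$\frac{\left(-16861 + 32367\right) + \left(220 + 300\right)^{2}}{203728 + 449140} = \frac{15506 + 520^{2}}{652868} = \left(15506 + 270400\right) \frac{1}{652868} = 285906 \cdot \frac{1}{652868} = \frac{8409}{19202}$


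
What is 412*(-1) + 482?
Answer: 70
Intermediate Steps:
412*(-1) + 482 = -412 + 482 = 70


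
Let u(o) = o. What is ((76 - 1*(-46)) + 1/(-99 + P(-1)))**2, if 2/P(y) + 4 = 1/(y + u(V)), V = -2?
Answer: 24879699289/1671849 ≈ 14882.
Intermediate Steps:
P(y) = 2/(-4 + 1/(-2 + y)) (P(y) = 2/(-4 + 1/(y - 2)) = 2/(-4 + 1/(-2 + y)))
((76 - 1*(-46)) + 1/(-99 + P(-1)))**2 = ((76 - 1*(-46)) + 1/(-99 + 2*(2 - 1*(-1))/(-9 + 4*(-1))))**2 = ((76 + 46) + 1/(-99 + 2*(2 + 1)/(-9 - 4)))**2 = (122 + 1/(-99 + 2*3/(-13)))**2 = (122 + 1/(-99 + 2*(-1/13)*3))**2 = (122 + 1/(-99 - 6/13))**2 = (122 + 1/(-1293/13))**2 = (122 - 13/1293)**2 = (157733/1293)**2 = 24879699289/1671849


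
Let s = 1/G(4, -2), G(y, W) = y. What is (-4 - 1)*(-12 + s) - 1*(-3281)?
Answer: 13359/4 ≈ 3339.8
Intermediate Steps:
s = ¼ (s = 1/4 = ¼ ≈ 0.25000)
(-4 - 1)*(-12 + s) - 1*(-3281) = (-4 - 1)*(-12 + ¼) - 1*(-3281) = -5*(-47/4) + 3281 = 235/4 + 3281 = 13359/4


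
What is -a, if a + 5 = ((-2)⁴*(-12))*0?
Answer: 5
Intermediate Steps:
a = -5 (a = -5 + ((-2)⁴*(-12))*0 = -5 + (16*(-12))*0 = -5 - 192*0 = -5 + 0 = -5)
-a = -1*(-5) = 5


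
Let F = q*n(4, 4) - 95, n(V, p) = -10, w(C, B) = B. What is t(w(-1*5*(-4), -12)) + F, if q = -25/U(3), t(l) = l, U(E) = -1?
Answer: -357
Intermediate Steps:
q = 25 (q = -25/(-1) = -25*(-1) = 25)
F = -345 (F = 25*(-10) - 95 = -250 - 95 = -345)
t(w(-1*5*(-4), -12)) + F = -12 - 345 = -357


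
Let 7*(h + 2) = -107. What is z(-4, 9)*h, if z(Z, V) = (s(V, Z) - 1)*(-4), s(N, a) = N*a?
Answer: -17908/7 ≈ -2558.3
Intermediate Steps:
h = -121/7 (h = -2 + (⅐)*(-107) = -2 - 107/7 = -121/7 ≈ -17.286)
z(Z, V) = 4 - 4*V*Z (z(Z, V) = (V*Z - 1)*(-4) = (-1 + V*Z)*(-4) = 4 - 4*V*Z)
z(-4, 9)*h = (4 - 4*9*(-4))*(-121/7) = (4 + 144)*(-121/7) = 148*(-121/7) = -17908/7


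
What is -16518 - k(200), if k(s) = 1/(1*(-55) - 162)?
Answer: -3584405/217 ≈ -16518.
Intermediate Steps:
k(s) = -1/217 (k(s) = 1/(-55 - 162) = 1/(-217) = -1/217)
-16518 - k(200) = -16518 - 1*(-1/217) = -16518 + 1/217 = -3584405/217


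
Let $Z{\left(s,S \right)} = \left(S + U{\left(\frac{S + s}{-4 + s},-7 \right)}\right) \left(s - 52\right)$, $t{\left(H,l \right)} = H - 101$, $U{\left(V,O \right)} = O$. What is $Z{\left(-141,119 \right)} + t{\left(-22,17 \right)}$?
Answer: $-21739$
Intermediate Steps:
$t{\left(H,l \right)} = -101 + H$
$Z{\left(s,S \right)} = \left(-52 + s\right) \left(-7 + S\right)$ ($Z{\left(s,S \right)} = \left(S - 7\right) \left(s - 52\right) = \left(-7 + S\right) \left(-52 + s\right) = \left(-52 + s\right) \left(-7 + S\right)$)
$Z{\left(-141,119 \right)} + t{\left(-22,17 \right)} = \left(364 - 6188 - -987 + 119 \left(-141\right)\right) - 123 = \left(364 - 6188 + 987 - 16779\right) - 123 = -21616 - 123 = -21739$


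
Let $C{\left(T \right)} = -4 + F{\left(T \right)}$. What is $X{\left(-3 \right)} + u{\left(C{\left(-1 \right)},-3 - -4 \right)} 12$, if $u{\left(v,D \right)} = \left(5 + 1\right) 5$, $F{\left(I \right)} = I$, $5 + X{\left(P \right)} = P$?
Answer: $352$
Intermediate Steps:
$X{\left(P \right)} = -5 + P$
$C{\left(T \right)} = -4 + T$
$u{\left(v,D \right)} = 30$ ($u{\left(v,D \right)} = 6 \cdot 5 = 30$)
$X{\left(-3 \right)} + u{\left(C{\left(-1 \right)},-3 - -4 \right)} 12 = \left(-5 - 3\right) + 30 \cdot 12 = -8 + 360 = 352$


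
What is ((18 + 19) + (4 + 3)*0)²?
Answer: 1369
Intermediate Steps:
((18 + 19) + (4 + 3)*0)² = (37 + 7*0)² = (37 + 0)² = 37² = 1369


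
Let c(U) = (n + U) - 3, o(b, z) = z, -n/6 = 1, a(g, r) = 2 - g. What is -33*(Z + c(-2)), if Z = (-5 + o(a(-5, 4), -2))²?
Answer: -1254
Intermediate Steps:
n = -6 (n = -6*1 = -6)
Z = 49 (Z = (-5 - 2)² = (-7)² = 49)
c(U) = -9 + U (c(U) = (-6 + U) - 3 = -9 + U)
-33*(Z + c(-2)) = -33*(49 + (-9 - 2)) = -33*(49 - 11) = -33*38 = -1254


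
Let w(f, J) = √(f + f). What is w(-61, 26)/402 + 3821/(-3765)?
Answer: -3821/3765 + I*√122/402 ≈ -1.0149 + 0.027476*I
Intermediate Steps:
w(f, J) = √2*√f (w(f, J) = √(2*f) = √2*√f)
w(-61, 26)/402 + 3821/(-3765) = (√2*√(-61))/402 + 3821/(-3765) = (√2*(I*√61))*(1/402) + 3821*(-1/3765) = (I*√122)*(1/402) - 3821/3765 = I*√122/402 - 3821/3765 = -3821/3765 + I*√122/402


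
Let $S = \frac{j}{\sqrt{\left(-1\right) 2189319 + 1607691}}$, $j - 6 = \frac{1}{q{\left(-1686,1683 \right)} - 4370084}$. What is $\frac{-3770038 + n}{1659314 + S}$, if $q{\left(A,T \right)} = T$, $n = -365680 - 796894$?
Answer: $- \frac{26415793326234794811998543136}{8886183565082346493912445767} - \frac{328451314642827480 i \sqrt{145407}}{8886183565082346493912445767} \approx -2.9727 - 1.4094 \cdot 10^{-8} i$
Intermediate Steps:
$n = -1162574$ ($n = -365680 - 796894 = -1162574$)
$j = \frac{26210405}{4368401}$ ($j = 6 + \frac{1}{1683 - 4370084} = 6 + \frac{1}{-4368401} = 6 - \frac{1}{4368401} = \frac{26210405}{4368401} \approx 6.0$)
$S = - \frac{1379495 i \sqrt{145407}}{66862745706}$ ($S = \frac{26210405}{4368401 \sqrt{\left(-1\right) 2189319 + 1607691}} = \frac{26210405}{4368401 \sqrt{-2189319 + 1607691}} = \frac{26210405}{4368401 \sqrt{-581628}} = \frac{26210405}{4368401 \cdot 2 i \sqrt{145407}} = \frac{26210405 \left(- \frac{i \sqrt{145407}}{290814}\right)}{4368401} = - \frac{1379495 i \sqrt{145407}}{66862745706} \approx - 0.0078674 i$)
$\frac{-3770038 + n}{1659314 + S} = \frac{-3770038 - 1162574}{1659314 - \frac{1379495 i \sqrt{145407}}{66862745706}} = - \frac{4932612}{1659314 - \frac{1379495 i \sqrt{145407}}{66862745706}}$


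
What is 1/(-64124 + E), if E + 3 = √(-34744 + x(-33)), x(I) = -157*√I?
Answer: -1/(64127 - √(-34744 - 157*I*√33)) ≈ -1.5595e-5 + 4.5334e-8*I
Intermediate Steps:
E = -3 + √(-34744 - 157*I*√33) ≈ -0.58092 - 186.41*I
1/(-64124 + E) = 1/(-64124 + (-3 + √(-34744 - 157*I*√33))) = 1/(-64127 + √(-34744 - 157*I*√33))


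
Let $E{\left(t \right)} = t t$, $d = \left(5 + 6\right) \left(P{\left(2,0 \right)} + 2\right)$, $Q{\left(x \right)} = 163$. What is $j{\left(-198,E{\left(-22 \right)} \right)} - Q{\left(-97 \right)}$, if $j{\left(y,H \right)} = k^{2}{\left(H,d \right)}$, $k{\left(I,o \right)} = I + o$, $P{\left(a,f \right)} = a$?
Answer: $278621$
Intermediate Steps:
$d = 44$ ($d = \left(5 + 6\right) \left(2 + 2\right) = 11 \cdot 4 = 44$)
$E{\left(t \right)} = t^{2}$
$j{\left(y,H \right)} = \left(44 + H\right)^{2}$ ($j{\left(y,H \right)} = \left(H + 44\right)^{2} = \left(44 + H\right)^{2}$)
$j{\left(-198,E{\left(-22 \right)} \right)} - Q{\left(-97 \right)} = \left(44 + \left(-22\right)^{2}\right)^{2} - 163 = \left(44 + 484\right)^{2} - 163 = 528^{2} - 163 = 278784 - 163 = 278621$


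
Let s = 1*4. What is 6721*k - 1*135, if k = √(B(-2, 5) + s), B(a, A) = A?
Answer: 20028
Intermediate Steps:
s = 4
k = 3 (k = √(5 + 4) = √9 = 3)
6721*k - 1*135 = 6721*3 - 1*135 = 20163 - 135 = 20028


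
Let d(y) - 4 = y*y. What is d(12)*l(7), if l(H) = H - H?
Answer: 0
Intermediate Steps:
l(H) = 0
d(y) = 4 + y² (d(y) = 4 + y*y = 4 + y²)
d(12)*l(7) = (4 + 12²)*0 = (4 + 144)*0 = 148*0 = 0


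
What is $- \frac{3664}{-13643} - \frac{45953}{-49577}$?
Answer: $\frac{808586907}{676379011} \approx 1.1955$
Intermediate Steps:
$- \frac{3664}{-13643} - \frac{45953}{-49577} = \left(-3664\right) \left(- \frac{1}{13643}\right) - - \frac{45953}{49577} = \frac{3664}{13643} + \frac{45953}{49577} = \frac{808586907}{676379011}$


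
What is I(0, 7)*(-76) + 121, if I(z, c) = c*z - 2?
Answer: 273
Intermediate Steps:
I(z, c) = -2 + c*z
I(0, 7)*(-76) + 121 = (-2 + 7*0)*(-76) + 121 = (-2 + 0)*(-76) + 121 = -2*(-76) + 121 = 152 + 121 = 273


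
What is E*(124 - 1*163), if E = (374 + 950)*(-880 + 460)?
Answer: 21687120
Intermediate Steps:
E = -556080 (E = 1324*(-420) = -556080)
E*(124 - 1*163) = -556080*(124 - 1*163) = -556080*(124 - 163) = -556080*(-39) = 21687120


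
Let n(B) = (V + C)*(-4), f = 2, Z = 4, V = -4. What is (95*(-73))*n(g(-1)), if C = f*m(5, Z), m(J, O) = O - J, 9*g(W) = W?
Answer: -166440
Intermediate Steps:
g(W) = W/9
C = -2 (C = 2*(4 - 1*5) = 2*(4 - 5) = 2*(-1) = -2)
n(B) = 24 (n(B) = (-4 - 2)*(-4) = -6*(-4) = 24)
(95*(-73))*n(g(-1)) = (95*(-73))*24 = -6935*24 = -166440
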